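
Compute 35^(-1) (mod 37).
35^(-1) ≡ 18 (mod 37). Verification: 35 × 18 = 630 ≡ 1 (mod 37)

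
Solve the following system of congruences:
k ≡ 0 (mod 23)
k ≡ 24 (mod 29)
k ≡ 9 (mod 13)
5911

Using the Chinese Remainder Theorem:
M = product of moduli = 8671
For equation 1: M_1 = 377, 377 ≡ 9 (mod 23), inverse of 377 mod 23 is 18 (check: 9 × 18 = 162 ≡ 1 (mod 23))
For equation 2: M_2 = 299, 299 ≡ 9 (mod 29), inverse of 299 mod 29 is 13 (check: 9 × 13 = 117 ≡ 1 (mod 29))
For equation 3: M_3 = 667, 667 ≡ 4 (mod 13), inverse of 667 mod 13 is 10 (check: 4 × 10 = 40 ≡ 1 (mod 13))
Combine: k ≡ Σ r_i×M_i×(M_i⁻¹ mod m_i) = 0×377×18 + 24×299×13 + 9×667×10 = 0 + 93288 + 60030 = 153318
153318 mod 8671 = 5911
k ≡ 5911 (mod 8671)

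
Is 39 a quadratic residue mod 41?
By Euler's criterion: 39^{20} ≡ 1 (mod 41). Since this equals 1, 39 is a QR.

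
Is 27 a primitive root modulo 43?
No

To verify, check if 27^(42/q) ≢ 1 (mod 43) for each prime divisor q of 42
Divisors of 42 = 42: [1, 2, 3, 6, 7, 14, 21, 42]
  27^(42/2) = 27^21 ≡ 42 (mod 43)
  27^(42/3) = 27^14 ≡ 1 (mod 43)
  27^(42/7) = 27^6 ≡ 35 (mod 43)
Conclusion: 27 is not a primitive root modulo 43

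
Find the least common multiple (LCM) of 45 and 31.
1395

First find GCD(45, 31) using the Euclidean algorithm:
45 = 1 × 31 + 14
31 = 2 × 14 + 3
14 = 4 × 3 + 2
3 = 1 × 2 + 1
2 = 2 × 1 + 0
GCD(45, 31) = 1

LCM formula: LCM(a, b) = (a × b) / GCD(a, b)
LCM(45, 31) = (45 × 31) / 1
LCM(45, 31) = 1395 / 1
LCM(45, 31) = 1395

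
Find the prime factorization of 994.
2 × 7 × 71

Divide by primes starting from smallest:
994 ÷ 2 = 497
497 ÷ 7 = 71
71 ÷ 71 = 1

994 = 2 × 7 × 71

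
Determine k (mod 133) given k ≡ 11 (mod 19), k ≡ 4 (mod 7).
11

Using the Chinese Remainder Theorem:
M = product of moduli = 133
For equation 1: M_1 = 7, 7 ≡ 7 (mod 19), inverse of 7 mod 19 is 11 (check: 7 × 11 = 77 ≡ 1 (mod 19))
For equation 2: M_2 = 19, 19 ≡ 5 (mod 7), inverse of 19 mod 7 is 3 (check: 5 × 3 = 15 ≡ 1 (mod 7))
Combine: k ≡ Σ r_i×M_i×(M_i⁻¹ mod m_i) = 11×7×11 + 4×19×3 = 847 + 228 = 1075
1075 mod 133 = 11
k ≡ 11 (mod 133)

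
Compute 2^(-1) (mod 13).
2^(-1) ≡ 7 (mod 13). Verification: 2 × 7 = 14 ≡ 1 (mod 13)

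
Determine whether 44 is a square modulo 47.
By Euler's criterion: 44^{23} ≡ 46 (mod 47). Since this equals -1 (≡ 46), 44 is not a QR.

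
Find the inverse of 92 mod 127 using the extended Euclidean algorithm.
Extended GCD: 92(29) + 127(-21) = 1. So 92^(-1) ≡ 29 ≡ 29 (mod 127). Verify: 92 × 29 = 2668 ≡ 1 (mod 127)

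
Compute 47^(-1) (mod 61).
47^(-1) ≡ 13 (mod 61). Verification: 47 × 13 = 611 ≡ 1 (mod 61)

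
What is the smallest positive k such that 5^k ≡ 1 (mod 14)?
Powers of 5 mod 14: 5^1≡5, 5^2≡11, 5^3≡13, 5^4≡9, 5^5≡3, 5^6≡1. Order = 6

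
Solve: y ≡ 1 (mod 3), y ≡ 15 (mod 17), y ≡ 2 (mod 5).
M = 3 × 17 × 5 = 255. M₁ = 85, y₁ ≡ 1 (mod 3). M₂ = 15, y₂ ≡ 8 (mod 17). M₃ = 51, y₃ ≡ 1 (mod 5). y = 1×85×1 + 15×15×8 + 2×51×1 ≡ 202 (mod 255)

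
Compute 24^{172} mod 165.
81

Using successive squaring:
Binary expansion of 172: 10101100
Powers of 24 mod 165 (each is the square of the previous):
  24^1 ≡ 24 (mod 165)
  24^2 ≡ 24² = 576 ≡ 81 (mod 165)
  24^4 ≡ 81² = 6561 ≡ 126 (mod 165)
  24^8 ≡ 126² = 15876 ≡ 36 (mod 165)
  24^16 ≡ 36² = 1296 ≡ 141 (mod 165)
  24^32 ≡ 141² = 19881 ≡ 81 (mod 165)
  24^64 ≡ 81² = 6561 ≡ 126 (mod 165)
  24^128 ≡ 126² = 15876 ≡ 36 (mod 165)
172 = 128 + 32 + 8 + 4, so 24^172 = 24^128 × 24^32 × 24^8 × 24^4 ≡ 36 × 81 × 36 × 126 (mod 165)
Multiplying step by step:
  36 × 81 = 2916 ≡ 111 (mod 165)
  111 × 36 = 3996 ≡ 36 (mod 165)
  36 × 126 = 4536 ≡ 81 (mod 165)
Result: 24^172 ≡ 81 (mod 165)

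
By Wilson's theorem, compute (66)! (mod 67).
By Wilson's theorem, (66)! ≡ -1 ≡ 66 (mod 67)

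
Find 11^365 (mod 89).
Using Fermat: 11^{88} ≡ 1 (mod 89). 365 ≡ 13 (mod 88). So 11^{365} ≡ 11^{13} ≡ 57 (mod 89)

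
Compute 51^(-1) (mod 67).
51^(-1) ≡ 46 (mod 67). Verification: 51 × 46 = 2346 ≡ 1 (mod 67)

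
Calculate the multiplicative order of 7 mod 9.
Powers of 7 mod 9: 7^1≡7, 7^2≡4, 7^3≡1. Order = 3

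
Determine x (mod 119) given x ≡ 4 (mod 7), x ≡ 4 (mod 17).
4

Using the Chinese Remainder Theorem:
M = product of moduli = 119
For equation 1: M_1 = 17, 17 ≡ 3 (mod 7), inverse of 17 mod 7 is 5 (check: 3 × 5 = 15 ≡ 1 (mod 7))
For equation 2: M_2 = 7, 7 ≡ 7 (mod 17), inverse of 7 mod 17 is 5 (check: 7 × 5 = 35 ≡ 1 (mod 17))
Combine: x ≡ Σ r_i×M_i×(M_i⁻¹ mod m_i) = 4×17×5 + 4×7×5 = 340 + 140 = 480
480 mod 119 = 4
x ≡ 4 (mod 119)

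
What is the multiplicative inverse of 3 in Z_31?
3^(-1) ≡ 21 (mod 31). Verification: 3 × 21 = 63 ≡ 1 (mod 31)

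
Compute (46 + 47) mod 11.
5

(46 + 47) = 93
93 mod 11 = 5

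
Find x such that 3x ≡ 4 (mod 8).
4

Since gcd(3, 8) = 1 divides 4, a solution exists.
Multiply both sides by the inverse of 3 mod 8:
  3^(-1) mod 8 = 3
  x ≡ 3 × 4 ≡ 12 ≡ 4 (mod 8)
Verification: 3 × 4 = 12 = 1 × 8 + 4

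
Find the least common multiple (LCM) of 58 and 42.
1218

First find GCD(58, 42) using the Euclidean algorithm:
58 = 1 × 42 + 16
42 = 2 × 16 + 10
16 = 1 × 10 + 6
10 = 1 × 6 + 4
6 = 1 × 4 + 2
4 = 2 × 2 + 0
GCD(58, 42) = 2

LCM formula: LCM(a, b) = (a × b) / GCD(a, b)
LCM(58, 42) = (58 × 42) / 2
LCM(58, 42) = 2436 / 2
LCM(58, 42) = 1218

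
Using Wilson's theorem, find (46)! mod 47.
By Wilson's theorem, (46)! ≡ -1 ≡ 46 (mod 47)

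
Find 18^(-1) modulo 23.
9

Using Extended Euclidean Algorithm:
gcd(18, 23) = 1
Bezout coefficients: 18 × 9 + 23 × -7 = 1
So 18 × 9 ≡ 1 (mod 23)
The inverse is 9 mod 23 = 9
Verification: 18 × 9 = 162 = 7 × 23 + 1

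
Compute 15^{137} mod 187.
49

Using successive squaring:
Binary expansion of 137: 10001001
Powers of 15 mod 187 (each is the square of the previous):
  15^1 ≡ 15 (mod 187)
  15^2 ≡ 15² = 225 ≡ 38 (mod 187)
  15^4 ≡ 38² = 1444 ≡ 135 (mod 187)
  15^8 ≡ 135² = 18225 ≡ 86 (mod 187)
  15^16 ≡ 86² = 7396 ≡ 103 (mod 187)
  15^32 ≡ 103² = 10609 ≡ 137 (mod 187)
  15^64 ≡ 137² = 18769 ≡ 69 (mod 187)
  15^128 ≡ 69² = 4761 ≡ 86 (mod 187)
137 = 128 + 8 + 1, so 15^137 = 15^128 × 15^8 × 15^1 ≡ 86 × 86 × 15 (mod 187)
Multiplying step by step:
  86 × 86 = 7396 ≡ 103 (mod 187)
  103 × 15 = 1545 ≡ 49 (mod 187)
Result: 15^137 ≡ 49 (mod 187)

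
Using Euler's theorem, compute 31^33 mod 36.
By Euler: 31^{12} ≡ 1 (mod 36) since gcd(31, 36) = 1. 33 = 2×12 + 9. So 31^{33} ≡ 31^{9} ≡ 19 (mod 36)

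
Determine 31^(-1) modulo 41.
31^(-1) ≡ 4 (mod 41). Verification: 31 × 4 = 124 ≡ 1 (mod 41)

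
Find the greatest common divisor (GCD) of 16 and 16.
16

Using the Euclidean algorithm:
16 = 1 × 16 + 0

GCD(16, 16) = 16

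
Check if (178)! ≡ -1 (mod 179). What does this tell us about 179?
(178)! mod 179 = 178. Since this equals -1 (mod 179), Wilson confirms 179 is prime.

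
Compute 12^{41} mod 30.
12

Using successive squaring:
Binary expansion of 41: 101001
Powers of 12 mod 30 (each is the square of the previous):
  12^1 ≡ 12 (mod 30)
  12^2 ≡ 12² = 144 ≡ 24 (mod 30)
  12^4 ≡ 24² = 576 ≡ 6 (mod 30)
  12^8 ≡ 6² = 36 ≡ 6 (mod 30)
  12^16 ≡ 6² = 36 ≡ 6 (mod 30)
  12^32 ≡ 6² = 36 ≡ 6 (mod 30)
41 = 32 + 8 + 1, so 12^41 = 12^32 × 12^8 × 12^1 ≡ 6 × 6 × 12 (mod 30)
Multiplying step by step:
  6 × 6 = 36 ≡ 6 (mod 30)
  6 × 12 = 72 ≡ 12 (mod 30)
Result: 12^41 ≡ 12 (mod 30)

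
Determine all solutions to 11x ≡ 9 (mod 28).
11

Since gcd(11, 28) = 1 divides 9, a solution exists.
Multiply both sides by the inverse of 11 mod 28:
  11^(-1) mod 28 = 23
  x ≡ 23 × 9 ≡ 207 ≡ 11 (mod 28)
Verification: 11 × 11 = 121 = 4 × 28 + 9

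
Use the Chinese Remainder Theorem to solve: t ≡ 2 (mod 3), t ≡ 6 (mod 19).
M = 3 × 19 = 57. M₁ = 19, y₁ ≡ 1 (mod 3). M₂ = 3, y₂ ≡ 13 (mod 19). t = 2×19×1 + 6×3×13 ≡ 44 (mod 57)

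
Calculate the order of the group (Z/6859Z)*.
6498

Prime factorization: 6859 = 19^3
Using the formula φ(n) = n × Π(1 - 1/p) for each prime factor p:
φ(6859) = 6859 × (1 - 1/19)
φ(6859) = 6498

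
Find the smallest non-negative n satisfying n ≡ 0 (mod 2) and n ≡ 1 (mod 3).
M = 2 × 3 = 6. M₁ = 3, y₁ ≡ 1 (mod 2). M₂ = 2, y₂ ≡ 2 (mod 3). n = 0×3×1 + 1×2×2 ≡ 4 (mod 6)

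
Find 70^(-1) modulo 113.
21

Using Extended Euclidean Algorithm:
gcd(70, 113) = 1
Bezout coefficients: 70 × 21 + 113 × -13 = 1
So 70 × 21 ≡ 1 (mod 113)
The inverse is 21 mod 113 = 21
Verification: 70 × 21 = 1470 = 13 × 113 + 1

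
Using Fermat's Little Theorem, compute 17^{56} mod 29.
1

By Fermat's Little Theorem, a^(p-1) ≡ 1 (mod p) for prime p and gcd(a, p) = 1
Here p = 29, so 17^28 ≡ 1 (mod 29)
We can reduce the exponent: 56 mod 28 = 0
So 17^56 ≡ 17^0 (mod 29)
Computing: 17^0 mod 29 = 1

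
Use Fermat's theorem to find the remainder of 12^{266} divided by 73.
18

By Fermat's Little Theorem, a^(p-1) ≡ 1 (mod p) for prime p and gcd(a, p) = 1
Here p = 73, so 12^72 ≡ 1 (mod 73)
We can reduce the exponent: 266 mod 72 = 50
So 12^266 ≡ 12^50 (mod 73)
Computing: 12^50 mod 73 = 18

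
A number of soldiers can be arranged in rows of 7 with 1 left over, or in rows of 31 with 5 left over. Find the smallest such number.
M = 7 × 31 = 217. M₁ = 31, y₁ ≡ 5 (mod 7). M₂ = 7, y₂ ≡ 9 (mod 31). n = 1×31×5 + 5×7×9 ≡ 36 (mod 217). The smallest positive such number is 36.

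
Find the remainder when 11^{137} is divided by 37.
By Fermat: 11^{36} ≡ 1 (mod 37). 137 = 3×36 + 29. So 11^{137} ≡ 11^{29} ≡ 27 (mod 37)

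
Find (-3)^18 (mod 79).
Using repeated squaring. (-3) ≡ 76 (mod 79). 18 = 16 + 2 (binary 10010). Repeated squaring mod 79: 76^1 ≡ 76; 76^2 ≡ 76² = 5776 ≡ 9; 76^4 ≡ 9² = 81 ≡ 2; 76^8 ≡ 2² = 4 ≡ 4; 76^16 ≡ 4² = 16 ≡ 16. Multiply: (-3)^18 ≡ 76^16 × 76^2 ≡ 16 × 9 (mod 79): 16 × 9 = 144 ≡ 65. So (-3)^18 ≡ 65 (mod 79).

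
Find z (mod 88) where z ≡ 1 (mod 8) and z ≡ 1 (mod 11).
M = 8 × 11 = 88. M₁ = 11, y₁ ≡ 3 (mod 8). M₂ = 8, y₂ ≡ 7 (mod 11). z = 1×11×3 + 1×8×7 ≡ 1 (mod 88)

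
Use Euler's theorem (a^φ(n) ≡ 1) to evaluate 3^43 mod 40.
By Euler: 3^{16} ≡ 1 (mod 40) since gcd(3, 40) = 1. 43 = 2×16 + 11. So 3^{43} ≡ 3^{11} ≡ 27 (mod 40)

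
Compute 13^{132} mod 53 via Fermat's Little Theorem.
10

By Fermat's Little Theorem, a^(p-1) ≡ 1 (mod p) for prime p and gcd(a, p) = 1
Here p = 53, so 13^52 ≡ 1 (mod 53)
We can reduce the exponent: 132 mod 52 = 28
So 13^132 ≡ 13^28 (mod 53)
Computing: 13^28 mod 53 = 10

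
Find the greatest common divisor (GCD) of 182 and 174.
2

Using the Euclidean algorithm:
182 = 1 × 174 + 8
174 = 21 × 8 + 6
8 = 1 × 6 + 2
6 = 3 × 2 + 0

GCD(182, 174) = 2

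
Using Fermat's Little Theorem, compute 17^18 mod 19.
By Fermat's Little Theorem, 17^{18} ≡ 1 (mod 19) since 19 is prime and gcd(17, 19) = 1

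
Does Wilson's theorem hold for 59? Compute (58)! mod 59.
(58)! mod 59 = 58. Since this equals -1 (mod 59), Wilson confirms 59 is prime.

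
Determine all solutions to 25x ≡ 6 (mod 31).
30

Since gcd(25, 31) = 1 divides 6, a solution exists.
Multiply both sides by the inverse of 25 mod 31:
  25^(-1) mod 31 = 5
  x ≡ 5 × 6 ≡ 30 ≡ 30 (mod 31)
Verification: 25 × 30 = 750 = 24 × 31 + 6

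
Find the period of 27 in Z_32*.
Powers of 27 mod 32: 27^1≡27, 27^2≡25, 27^3≡3, 27^4≡17, 27^5≡11, 27^6≡9, 27^7≡19, 27^8≡1. Order = 8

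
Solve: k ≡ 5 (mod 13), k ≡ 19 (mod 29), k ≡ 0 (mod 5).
M = 13 × 29 × 5 = 1885. M₁ = 145, y₁ ≡ 7 (mod 13). M₂ = 65, y₂ ≡ 25 (mod 29). M₃ = 377, y₃ ≡ 3 (mod 5). k = 5×145×7 + 19×65×25 + 0×377×3 ≡ 135 (mod 1885)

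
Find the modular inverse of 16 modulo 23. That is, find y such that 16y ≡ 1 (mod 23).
13

Using Extended Euclidean Algorithm:
gcd(16, 23) = 1
Bezout coefficients: 16 × -10 + 23 × 7 = 1
So 16 × -10 ≡ 1 (mod 23)
The inverse is -10 mod 23 = 13
Verification: 16 × 13 = 208 = 9 × 23 + 1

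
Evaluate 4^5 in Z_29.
5 = 4 + 1 (binary 101). Repeated squaring mod 29: 4^1 ≡ 4; 4^2 ≡ 4² = 16 ≡ 16; 4^4 ≡ 16² = 256 ≡ 24. Multiply: 4^5 = 4^4 × 4^1 ≡ 24 × 4 (mod 29): 24 × 4 = 96 ≡ 9. So 4^5 ≡ 9 (mod 29).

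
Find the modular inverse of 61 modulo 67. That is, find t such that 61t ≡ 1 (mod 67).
11

Using Extended Euclidean Algorithm:
gcd(61, 67) = 1
Bezout coefficients: 61 × 11 + 67 × -10 = 1
So 61 × 11 ≡ 1 (mod 67)
The inverse is 11 mod 67 = 11
Verification: 61 × 11 = 671 = 10 × 67 + 1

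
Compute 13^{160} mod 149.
30

Using successive squaring:
Binary expansion of 160: 10100000
Powers of 13 mod 149 (each is the square of the previous):
  13^1 ≡ 13 (mod 149)
  13^2 ≡ 13² = 169 ≡ 20 (mod 149)
  13^4 ≡ 20² = 400 ≡ 102 (mod 149)
  13^8 ≡ 102² = 10404 ≡ 123 (mod 149)
  13^16 ≡ 123² = 15129 ≡ 80 (mod 149)
  13^32 ≡ 80² = 6400 ≡ 142 (mod 149)
  13^64 ≡ 142² = 20164 ≡ 49 (mod 149)
  13^128 ≡ 49² = 2401 ≡ 17 (mod 149)
160 = 128 + 32, so 13^160 = 13^128 × 13^32 ≡ 17 × 142 (mod 149)
Multiplying step by step:
  17 × 142 = 2414 ≡ 30 (mod 149)
Result: 13^160 ≡ 30 (mod 149)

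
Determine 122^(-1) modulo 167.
122^(-1) ≡ 141 (mod 167). Verification: 122 × 141 = 17202 ≡ 1 (mod 167)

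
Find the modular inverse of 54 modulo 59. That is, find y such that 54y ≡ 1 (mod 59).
47

Using Extended Euclidean Algorithm:
gcd(54, 59) = 1
Bezout coefficients: 54 × -12 + 59 × 11 = 1
So 54 × -12 ≡ 1 (mod 59)
The inverse is -12 mod 59 = 47
Verification: 54 × 47 = 2538 = 43 × 59 + 1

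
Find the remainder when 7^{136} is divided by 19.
By Fermat: 7^{18} ≡ 1 (mod 19). 136 = 7×18 + 10. So 7^{136} ≡ 7^{10} ≡ 7 (mod 19)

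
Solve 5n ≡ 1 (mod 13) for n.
5^(-1) ≡ 8 (mod 13). Verification: 5 × 8 = 40 ≡ 1 (mod 13)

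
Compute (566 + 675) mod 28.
9

(566 + 675) = 1241
1241 mod 28 = 9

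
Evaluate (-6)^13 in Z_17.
Using repeated squaring. (-6) ≡ 11 (mod 17). 13 = 8 + 4 + 1 (binary 1101). Repeated squaring mod 17: 11^1 ≡ 11; 11^2 ≡ 11² = 121 ≡ 2; 11^4 ≡ 2² = 4 ≡ 4; 11^8 ≡ 4² = 16 ≡ 16. Multiply: (-6)^13 ≡ 11^8 × 11^4 × 11^1 ≡ 16 × 4 × 11 (mod 17): 16 × 4 = 64 ≡ 13; 13 × 11 = 143 ≡ 7. So (-6)^13 ≡ 7 (mod 17).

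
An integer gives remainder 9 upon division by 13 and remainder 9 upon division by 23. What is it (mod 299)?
M = 13 × 23 = 299. M₁ = 23, y₁ ≡ 4 (mod 13). M₂ = 13, y₂ ≡ 16 (mod 23). y = 9×23×4 + 9×13×16 ≡ 9 (mod 299). The smallest positive such number is 9.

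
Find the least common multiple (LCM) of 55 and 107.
5885

First find GCD(55, 107) using the Euclidean algorithm:
55 = 0 × 107 + 55
107 = 1 × 55 + 52
55 = 1 × 52 + 3
52 = 17 × 3 + 1
3 = 3 × 1 + 0
GCD(55, 107) = 1

LCM formula: LCM(a, b) = (a × b) / GCD(a, b)
LCM(55, 107) = (55 × 107) / 1
LCM(55, 107) = 5885 / 1
LCM(55, 107) = 5885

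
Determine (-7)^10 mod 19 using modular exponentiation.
(-7) ≡ 12 (mod 19). 10 = 8 + 2 (binary 1010). Repeated squaring mod 19: 12^1 ≡ 12; 12^2 ≡ 12² = 144 ≡ 11; 12^4 ≡ 11² = 121 ≡ 7; 12^8 ≡ 7² = 49 ≡ 11. Multiply: (-7)^10 ≡ 12^8 × 12^2 ≡ 11 × 11 (mod 19): 11 × 11 = 121 ≡ 7. So (-7)^10 ≡ 7 (mod 19).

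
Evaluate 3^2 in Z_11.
2 = 2 (binary 10). Repeated squaring mod 11: 3^1 ≡ 3; 3^2 ≡ 3² = 9 ≡ 9. So 3^2 ≡ 9 (mod 11).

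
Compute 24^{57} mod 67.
40

Using successive squaring:
Binary expansion of 57: 111001
Powers of 24 mod 67 (each is the square of the previous):
  24^1 ≡ 24 (mod 67)
  24^2 ≡ 24² = 576 ≡ 40 (mod 67)
  24^4 ≡ 40² = 1600 ≡ 59 (mod 67)
  24^8 ≡ 59² = 3481 ≡ 64 (mod 67)
  24^16 ≡ 64² = 4096 ≡ 9 (mod 67)
  24^32 ≡ 9² = 81 ≡ 14 (mod 67)
57 = 32 + 16 + 8 + 1, so 24^57 = 24^32 × 24^16 × 24^8 × 24^1 ≡ 14 × 9 × 64 × 24 (mod 67)
Multiplying step by step:
  14 × 9 = 126 ≡ 59 (mod 67)
  59 × 64 = 3776 ≡ 24 (mod 67)
  24 × 24 = 576 ≡ 40 (mod 67)
Result: 24^57 ≡ 40 (mod 67)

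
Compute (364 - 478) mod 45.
21

(364 - 478) = -114
-114 mod 45 = 21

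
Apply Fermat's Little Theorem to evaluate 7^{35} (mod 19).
11

By Fermat's Little Theorem, a^(p-1) ≡ 1 (mod p) for prime p and gcd(a, p) = 1
Here p = 19, so 7^18 ≡ 1 (mod 19)
We can reduce the exponent: 35 mod 18 = 17
So 7^35 ≡ 7^17 (mod 19)
Computing: 7^17 mod 19 = 11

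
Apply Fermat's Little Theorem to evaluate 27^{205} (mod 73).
27

By Fermat's Little Theorem, a^(p-1) ≡ 1 (mod p) for prime p and gcd(a, p) = 1
Here p = 73, so 27^72 ≡ 1 (mod 73)
We can reduce the exponent: 205 mod 72 = 61
So 27^205 ≡ 27^61 (mod 73)
Computing: 27^61 mod 73 = 27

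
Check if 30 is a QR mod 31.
By Euler's criterion: 30^{15} ≡ 30 (mod 31). Since this equals -1 (≡ 30), 30 is not a QR.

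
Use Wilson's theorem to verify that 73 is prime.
(72)! mod 73 = 72. Since this equals -1 (mod 73), Wilson confirms 73 is prime.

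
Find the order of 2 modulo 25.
Powers of 2 mod 25: 2^1≡2, 2^2≡4, 2^3≡8, 2^4≡16, 2^5≡7, 2^6≡14, 2^7≡3, 2^8≡6, 2^9≡12, 2^10≡24, 2^11≡23, 2^12≡21, 2^13≡17, 2^14≡9, 2^15≡18, 2^16≡11, 2^17≡22, 2^18≡19, 2^19≡13, 2^20≡1. Order = 20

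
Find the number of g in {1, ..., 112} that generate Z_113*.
Number of primitive roots mod 113 = φ(112) = 48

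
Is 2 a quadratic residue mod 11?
By Euler's criterion: 2^{5} ≡ 10 (mod 11). Since this equals -1 (≡ 10), 2 is not a QR.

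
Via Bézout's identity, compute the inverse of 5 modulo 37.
Extended GCD: 5(15) + 37(-2) = 1. So 5^(-1) ≡ 15 ≡ 15 (mod 37). Verify: 5 × 15 = 75 ≡ 1 (mod 37)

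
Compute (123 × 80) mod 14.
12

(123 × 80) = 9840
9840 mod 14 = 12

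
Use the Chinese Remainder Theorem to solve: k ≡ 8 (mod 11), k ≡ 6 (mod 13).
M = 11 × 13 = 143. M₁ = 13, y₁ ≡ 6 (mod 11). M₂ = 11, y₂ ≡ 6 (mod 13). k = 8×13×6 + 6×11×6 ≡ 19 (mod 143)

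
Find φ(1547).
1152

Prime factorization: 1547 = 7 × 13 × 17
Using the formula φ(n) = n × Π(1 - 1/p) for each prime factor p:
φ(1547) = 1547 × (1 - 1/7) × (1 - 1/13) × (1 - 1/17)
φ(1547) = 1152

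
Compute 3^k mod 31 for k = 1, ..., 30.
g^1, g^2, ..., g^{30} mod 31: {3, 9, 27, 19, 26, 16, 17, 20, 29, 25, 13, 8, 24, 10, 30, 28, 22, 4, 12, 5, 15, 14, 11, 2, 6, 18, 23, 7, 21, 1}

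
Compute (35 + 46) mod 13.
3

(35 + 46) = 81
81 mod 13 = 3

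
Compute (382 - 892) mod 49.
29

(382 - 892) = -510
-510 mod 49 = 29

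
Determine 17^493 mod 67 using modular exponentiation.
Using Fermat: 17^{66} ≡ 1 (mod 67). 493 ≡ 31 (mod 66). So 17^{493} ≡ 17^{31} ≡ 16 (mod 67)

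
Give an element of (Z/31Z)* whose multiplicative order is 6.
6 has order 6 mod 31 since 6^{6} ≡ 1 (mod 31) and no smaller power works.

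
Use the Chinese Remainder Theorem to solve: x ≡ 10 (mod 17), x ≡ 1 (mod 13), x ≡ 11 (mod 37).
3563

Using the Chinese Remainder Theorem:
M = product of moduli = 8177
For equation 1: M_1 = 481, 481 ≡ 5 (mod 17), inverse of 481 mod 17 is 7 (check: 5 × 7 = 35 ≡ 1 (mod 17))
For equation 2: M_2 = 629, 629 ≡ 5 (mod 13), inverse of 629 mod 13 is 8 (check: 5 × 8 = 40 ≡ 1 (mod 13))
For equation 3: M_3 = 221, 221 ≡ 36 (mod 37), inverse of 221 mod 37 is 36 (check: 36 × 36 = 1296 ≡ 1 (mod 37))
Combine: x ≡ Σ r_i×M_i×(M_i⁻¹ mod m_i) = 10×481×7 + 1×629×8 + 11×221×36 = 33670 + 5032 + 87516 = 126218
126218 mod 8177 = 3563
x ≡ 3563 (mod 8177)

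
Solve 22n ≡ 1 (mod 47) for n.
15

Using Extended Euclidean Algorithm:
gcd(22, 47) = 1
Bezout coefficients: 22 × 15 + 47 × -7 = 1
So 22 × 15 ≡ 1 (mod 47)
The inverse is 15 mod 47 = 15
Verification: 22 × 15 = 330 = 7 × 47 + 1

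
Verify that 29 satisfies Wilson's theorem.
(28)! mod 29 = 28. Since this equals -1 (mod 29), Wilson confirms 29 is prime.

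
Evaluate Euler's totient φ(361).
342

Prime factorization: 361 = 19^2
Using the formula φ(n) = n × Π(1 - 1/p) for each prime factor p:
φ(361) = 361 × (1 - 1/19)
φ(361) = 342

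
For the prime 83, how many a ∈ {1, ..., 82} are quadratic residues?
For prime 83, there are (p-1)/2 = (83-1)/2 = 41 quadratic residues (excluding 0).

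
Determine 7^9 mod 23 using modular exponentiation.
9 = 8 + 1 (binary 1001). Repeated squaring mod 23: 7^1 ≡ 7; 7^2 ≡ 7² = 49 ≡ 3; 7^4 ≡ 3² = 9 ≡ 9; 7^8 ≡ 9² = 81 ≡ 12. Multiply: 7^9 = 7^8 × 7^1 ≡ 12 × 7 (mod 23): 12 × 7 = 84 ≡ 15. So 7^9 ≡ 15 (mod 23).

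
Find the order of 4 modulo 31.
Powers of 4 mod 31: 4^1≡4, 4^2≡16, 4^3≡2, 4^4≡8, 4^5≡1. Order = 5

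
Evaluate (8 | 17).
(8/17) = 8^{8} mod 17 = 1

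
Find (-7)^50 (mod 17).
Using Fermat: (-7)^{16} ≡ 1 (mod 17). 50 ≡ 2 (mod 16). So (-7)^{50} ≡ (-7)^{2} ≡ 15 (mod 17)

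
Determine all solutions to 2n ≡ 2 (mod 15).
1

Since gcd(2, 15) = 1 divides 2, a solution exists.
Multiply both sides by the inverse of 2 mod 15:
  2^(-1) mod 15 = 8
  x ≡ 8 × 2 ≡ 16 ≡ 1 (mod 15)
Verification: 2 × 1 = 2 = 0 × 15 + 2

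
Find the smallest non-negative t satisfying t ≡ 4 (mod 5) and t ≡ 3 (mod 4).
M = 5 × 4 = 20. M₁ = 4, y₁ ≡ 4 (mod 5). M₂ = 5, y₂ ≡ 1 (mod 4). t = 4×4×4 + 3×5×1 ≡ 19 (mod 20)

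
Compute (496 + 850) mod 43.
13

(496 + 850) = 1346
1346 mod 43 = 13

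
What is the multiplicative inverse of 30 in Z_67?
30^(-1) ≡ 38 (mod 67). Verification: 30 × 38 = 1140 ≡ 1 (mod 67)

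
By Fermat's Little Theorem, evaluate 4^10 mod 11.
By Fermat's Little Theorem, 4^{10} ≡ 1 (mod 11) since 11 is prime and gcd(4, 11) = 1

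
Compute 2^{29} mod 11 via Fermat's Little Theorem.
6

By Fermat's Little Theorem, a^(p-1) ≡ 1 (mod p) for prime p and gcd(a, p) = 1
Here p = 11, so 2^10 ≡ 1 (mod 11)
We can reduce the exponent: 29 mod 10 = 9
So 2^29 ≡ 2^9 (mod 11)
Computing: 2^9 mod 11 = 6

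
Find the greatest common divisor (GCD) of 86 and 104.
2

Using the Euclidean algorithm:
86 = 0 × 104 + 86
104 = 1 × 86 + 18
86 = 4 × 18 + 14
18 = 1 × 14 + 4
14 = 3 × 4 + 2
4 = 2 × 2 + 0

GCD(86, 104) = 2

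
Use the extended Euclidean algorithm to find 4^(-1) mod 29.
Extended GCD: 4(-7) + 29(1) = 1. So 4^(-1) ≡ 22 ≡ 22 (mod 29). Verify: 4 × 22 = 88 ≡ 1 (mod 29)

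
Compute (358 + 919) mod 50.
27

(358 + 919) = 1277
1277 mod 50 = 27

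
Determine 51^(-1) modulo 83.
51^(-1) ≡ 70 (mod 83). Verification: 51 × 70 = 3570 ≡ 1 (mod 83)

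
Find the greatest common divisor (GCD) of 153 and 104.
1

Using the Euclidean algorithm:
153 = 1 × 104 + 49
104 = 2 × 49 + 6
49 = 8 × 6 + 1
6 = 6 × 1 + 0

GCD(153, 104) = 1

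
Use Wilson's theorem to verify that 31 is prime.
(30)! mod 31 = 30. Since this equals -1 (mod 31), Wilson confirms 31 is prime.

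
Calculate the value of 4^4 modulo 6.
4 = 4 (binary 100). Repeated squaring mod 6: 4^1 ≡ 4; 4^2 ≡ 4² = 16 ≡ 4; 4^4 ≡ 4² = 16 ≡ 4. So 4^4 ≡ 4 (mod 6).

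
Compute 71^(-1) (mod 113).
78

Using Extended Euclidean Algorithm:
gcd(71, 113) = 1
Bezout coefficients: 71 × -35 + 113 × 22 = 1
So 71 × -35 ≡ 1 (mod 113)
The inverse is -35 mod 113 = 78
Verification: 71 × 78 = 5538 = 49 × 113 + 1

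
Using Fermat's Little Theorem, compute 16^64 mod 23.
By Fermat: 16^{22} ≡ 1 (mod 23). 64 = 2×22 + 20. So 16^{64} ≡ 16^{20} ≡ 8 (mod 23)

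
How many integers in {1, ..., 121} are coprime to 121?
110

Prime factorization: 121 = 11^2
Using the formula φ(n) = n × Π(1 - 1/p) for each prime factor p:
φ(121) = 121 × (1 - 1/11)
φ(121) = 110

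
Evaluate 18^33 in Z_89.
Using repeated squaring. 33 = 32 + 1 (binary 100001). Repeated squaring mod 89: 18^1 ≡ 18; 18^2 ≡ 18² = 324 ≡ 57; 18^4 ≡ 57² = 3249 ≡ 45; 18^8 ≡ 45² = 2025 ≡ 67; 18^16 ≡ 67² = 4489 ≡ 39; 18^32 ≡ 39² = 1521 ≡ 8. Multiply: 18^33 = 18^32 × 18^1 ≡ 8 × 18 (mod 89): 8 × 18 = 144 ≡ 55. So 18^33 ≡ 55 (mod 89).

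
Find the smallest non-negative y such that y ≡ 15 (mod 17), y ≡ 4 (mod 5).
49

Using the Chinese Remainder Theorem:
M = product of moduli = 85
For equation 1: M_1 = 5, 5 ≡ 5 (mod 17), inverse of 5 mod 17 is 7 (check: 5 × 7 = 35 ≡ 1 (mod 17))
For equation 2: M_2 = 17, 17 ≡ 2 (mod 5), inverse of 17 mod 5 is 3 (check: 2 × 3 = 6 ≡ 1 (mod 5))
Combine: y ≡ Σ r_i×M_i×(M_i⁻¹ mod m_i) = 15×5×7 + 4×17×3 = 525 + 204 = 729
729 mod 85 = 49
y ≡ 49 (mod 85)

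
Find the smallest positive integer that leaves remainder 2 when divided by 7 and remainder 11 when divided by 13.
M = 7 × 13 = 91. M₁ = 13, y₁ ≡ 6 (mod 7). M₂ = 7, y₂ ≡ 2 (mod 13). t = 2×13×6 + 11×7×2 ≡ 37 (mod 91). The smallest positive such number is 37.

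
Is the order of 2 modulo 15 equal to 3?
No, the actual order is 4, not 3.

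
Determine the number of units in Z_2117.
2016

Prime factorization: 2117 = 29 × 73
Using the formula φ(n) = n × Π(1 - 1/p) for each prime factor p:
φ(2117) = 2117 × (1 - 1/29) × (1 - 1/73)
φ(2117) = 2016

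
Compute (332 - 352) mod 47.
27

(332 - 352) = -20
-20 mod 47 = 27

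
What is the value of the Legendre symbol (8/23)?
(8/23) = 8^{11} mod 23 = 1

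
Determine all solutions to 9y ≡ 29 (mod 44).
13

Since gcd(9, 44) = 1 divides 29, a solution exists.
Multiply both sides by the inverse of 9 mod 44:
  9^(-1) mod 44 = 5
  x ≡ 5 × 29 ≡ 145 ≡ 13 (mod 44)
Verification: 9 × 13 = 117 = 2 × 44 + 29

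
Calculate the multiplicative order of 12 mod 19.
Powers of 12 mod 19: 12^1≡12, 12^2≡11, 12^3≡18, 12^4≡7, 12^5≡8, 12^6≡1. Order = 6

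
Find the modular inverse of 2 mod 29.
2^(-1) ≡ 15 (mod 29). Verification: 2 × 15 = 30 ≡ 1 (mod 29)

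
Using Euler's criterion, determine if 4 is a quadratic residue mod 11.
By Euler's criterion: 4^{5} ≡ 1 (mod 11). Since this equals 1, 4 is a QR.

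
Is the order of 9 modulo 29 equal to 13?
No, the actual order is 14, not 13.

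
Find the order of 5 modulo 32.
Powers of 5 mod 32: 5^1≡5, 5^2≡25, 5^3≡29, 5^4≡17, 5^5≡21, 5^6≡9, 5^7≡13, 5^8≡1. Order = 8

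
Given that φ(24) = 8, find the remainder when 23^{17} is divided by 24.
By Euler: 23^{8} ≡ 1 (mod 24) since gcd(23, 24) = 1. 17 = 2×8 + 1. So 23^{17} ≡ 23^{1} ≡ 23 (mod 24)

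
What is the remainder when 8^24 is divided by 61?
Using repeated squaring. 24 = 16 + 8 (binary 11000). Repeated squaring mod 61: 8^1 ≡ 8; 8^2 ≡ 8² = 64 ≡ 3; 8^4 ≡ 3² = 9 ≡ 9; 8^8 ≡ 9² = 81 ≡ 20; 8^16 ≡ 20² = 400 ≡ 34. Multiply: 8^24 = 8^16 × 8^8 ≡ 34 × 20 (mod 61): 34 × 20 = 680 ≡ 9. So 8^24 ≡ 9 (mod 61).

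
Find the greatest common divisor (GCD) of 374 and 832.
2

Using the Euclidean algorithm:
374 = 0 × 832 + 374
832 = 2 × 374 + 84
374 = 4 × 84 + 38
84 = 2 × 38 + 8
38 = 4 × 8 + 6
8 = 1 × 6 + 2
6 = 3 × 2 + 0

GCD(374, 832) = 2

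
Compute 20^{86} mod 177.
121

Using successive squaring:
Binary expansion of 86: 1010110
Powers of 20 mod 177 (each is the square of the previous):
  20^1 ≡ 20 (mod 177)
  20^2 ≡ 20² = 400 ≡ 46 (mod 177)
  20^4 ≡ 46² = 2116 ≡ 169 (mod 177)
  20^8 ≡ 169² = 28561 ≡ 64 (mod 177)
  20^16 ≡ 64² = 4096 ≡ 25 (mod 177)
  20^32 ≡ 25² = 625 ≡ 94 (mod 177)
  20^64 ≡ 94² = 8836 ≡ 163 (mod 177)
86 = 64 + 16 + 4 + 2, so 20^86 = 20^64 × 20^16 × 20^4 × 20^2 ≡ 163 × 25 × 169 × 46 (mod 177)
Multiplying step by step:
  163 × 25 = 4075 ≡ 4 (mod 177)
  4 × 169 = 676 ≡ 145 (mod 177)
  145 × 46 = 6670 ≡ 121 (mod 177)
Result: 20^86 ≡ 121 (mod 177)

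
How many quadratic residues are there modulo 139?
For prime 139, there are (p-1)/2 = (139-1)/2 = 69 quadratic residues (excluding 0).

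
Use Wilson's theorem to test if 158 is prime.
(157)! mod 158 = 0. Since 0 ≢ -1 (mod 158), 158 is not prime.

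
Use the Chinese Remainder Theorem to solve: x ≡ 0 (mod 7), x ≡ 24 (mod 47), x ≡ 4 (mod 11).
917

Using the Chinese Remainder Theorem:
M = product of moduli = 3619
For equation 1: M_1 = 517, 517 ≡ 6 (mod 7), inverse of 517 mod 7 is 6 (check: 6 × 6 = 36 ≡ 1 (mod 7))
For equation 2: M_2 = 77, 77 ≡ 30 (mod 47), inverse of 77 mod 47 is 11 (check: 30 × 11 = 330 ≡ 1 (mod 47))
For equation 3: M_3 = 329, 329 ≡ 10 (mod 11), inverse of 329 mod 11 is 10 (check: 10 × 10 = 100 ≡ 1 (mod 11))
Combine: x ≡ Σ r_i×M_i×(M_i⁻¹ mod m_i) = 0×517×6 + 24×77×11 + 4×329×10 = 0 + 20328 + 13160 = 33488
33488 mod 3619 = 917
x ≡ 917 (mod 3619)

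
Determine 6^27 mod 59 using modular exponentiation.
Using repeated squaring. 27 = 16 + 8 + 2 + 1 (binary 11011). Repeated squaring mod 59: 6^1 ≡ 6; 6^2 ≡ 6² = 36 ≡ 36; 6^4 ≡ 36² = 1296 ≡ 57; 6^8 ≡ 57² = 3249 ≡ 4; 6^16 ≡ 4² = 16 ≡ 16. Multiply: 6^27 = 6^16 × 6^8 × 6^2 × 6^1 ≡ 16 × 4 × 36 × 6 (mod 59): 16 × 4 = 64 ≡ 5; 5 × 36 = 180 ≡ 3; 3 × 6 = 18 ≡ 18. So 6^27 ≡ 18 (mod 59).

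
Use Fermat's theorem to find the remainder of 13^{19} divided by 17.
4

By Fermat's Little Theorem, a^(p-1) ≡ 1 (mod p) for prime p and gcd(a, p) = 1
Here p = 17, so 13^16 ≡ 1 (mod 17)
We can reduce the exponent: 19 mod 16 = 3
So 13^19 ≡ 13^3 (mod 17)
Computing: 13^3 mod 17 = 4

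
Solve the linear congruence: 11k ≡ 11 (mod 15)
1

Since gcd(11, 15) = 1 divides 11, a solution exists.
Multiply both sides by the inverse of 11 mod 15:
  11^(-1) mod 15 = 11
  x ≡ 11 × 11 ≡ 121 ≡ 1 (mod 15)
Verification: 11 × 1 = 11 = 0 × 15 + 11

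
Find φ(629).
576

Prime factorization: 629 = 17 × 37
Using the formula φ(n) = n × Π(1 - 1/p) for each prime factor p:
φ(629) = 629 × (1 - 1/17) × (1 - 1/37)
φ(629) = 576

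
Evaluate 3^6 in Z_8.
6 = 4 + 2 (binary 110). Repeated squaring mod 8: 3^1 ≡ 3; 3^2 ≡ 3² = 9 ≡ 1; 3^4 ≡ 1² = 1 ≡ 1. Multiply: 3^6 = 3^4 × 3^2 ≡ 1 × 1 (mod 8): 1 × 1 = 1 ≡ 1. So 3^6 ≡ 1 (mod 8).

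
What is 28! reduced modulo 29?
By Wilson's theorem, (28)! ≡ -1 ≡ 28 (mod 29)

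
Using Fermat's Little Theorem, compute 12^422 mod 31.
By Fermat: 12^{30} ≡ 1 (mod 31). 422 ≡ 2 (mod 30). So 12^{422} ≡ 12^{2} ≡ 20 (mod 31)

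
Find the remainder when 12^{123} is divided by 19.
By Fermat: 12^{18} ≡ 1 (mod 19). 123 = 6×18 + 15. So 12^{123} ≡ 12^{15} ≡ 18 (mod 19)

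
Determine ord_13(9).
Powers of 9 mod 13: 9^1≡9, 9^2≡3, 9^3≡1. Order = 3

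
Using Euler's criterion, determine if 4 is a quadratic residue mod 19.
By Euler's criterion: 4^{9} ≡ 1 (mod 19). Since this equals 1, 4 is a QR.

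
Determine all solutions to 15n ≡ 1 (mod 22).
3

Since gcd(15, 22) = 1 divides 1, a solution exists.
Multiply both sides by the inverse of 15 mod 22:
  15^(-1) mod 22 = 3
  x ≡ 3 × 1 ≡ 3 ≡ 3 (mod 22)
Verification: 15 × 3 = 45 = 2 × 22 + 1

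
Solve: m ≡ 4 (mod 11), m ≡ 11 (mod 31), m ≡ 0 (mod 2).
M = 11 × 31 × 2 = 682. M₁ = 62, y₁ ≡ 8 (mod 11). M₂ = 22, y₂ ≡ 24 (mod 31). M₃ = 341, y₃ ≡ 1 (mod 2). m = 4×62×8 + 11×22×24 + 0×341×1 ≡ 290 (mod 682)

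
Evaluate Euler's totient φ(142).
70

Prime factorization: 142 = 2 × 71
Using the formula φ(n) = n × Π(1 - 1/p) for each prime factor p:
φ(142) = 142 × (1 - 1/2) × (1 - 1/71)
φ(142) = 70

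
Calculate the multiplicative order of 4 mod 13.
Powers of 4 mod 13: 4^1≡4, 4^2≡3, 4^3≡12, 4^4≡9, 4^5≡10, 4^6≡1. Order = 6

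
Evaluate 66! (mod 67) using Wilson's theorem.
By Wilson's theorem, (66)! ≡ -1 ≡ 66 (mod 67)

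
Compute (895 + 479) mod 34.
14

(895 + 479) = 1374
1374 mod 34 = 14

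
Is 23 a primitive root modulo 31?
p - 1 = 30 has prime divisors 2, 3, 5. Check 23^(30/q) mod 31 for each: 23^(30/2) = 23^15 ≡ 30, 23^(30/3) = 23^10 ≡ 1, 23^(30/5) = 23^6 ≡ 8 (mod 31). Since 23^10 ≡ 1 (mod 31), the order of 23 divides 10 (in fact the order is 10) ≠ 30, so it is not a primitive root.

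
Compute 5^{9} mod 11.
9

Using successive squaring:
Binary expansion of 9: 1001
Powers of 5 mod 11 (each is the square of the previous):
  5^1 ≡ 5 (mod 11)
  5^2 ≡ 5² = 25 ≡ 3 (mod 11)
  5^4 ≡ 3² = 9 ≡ 9 (mod 11)
  5^8 ≡ 9² = 81 ≡ 4 (mod 11)
9 = 8 + 1, so 5^9 = 5^8 × 5^1 ≡ 4 × 5 (mod 11)
Multiplying step by step:
  4 × 5 = 20 ≡ 9 (mod 11)
Result: 5^9 ≡ 9 (mod 11)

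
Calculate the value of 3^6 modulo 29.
6 = 4 + 2 (binary 110). Repeated squaring mod 29: 3^1 ≡ 3; 3^2 ≡ 3² = 9 ≡ 9; 3^4 ≡ 9² = 81 ≡ 23. Multiply: 3^6 = 3^4 × 3^2 ≡ 23 × 9 (mod 29): 23 × 9 = 207 ≡ 4. So 3^6 ≡ 4 (mod 29).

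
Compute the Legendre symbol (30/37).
(30/37) = 30^{18} mod 37 = 1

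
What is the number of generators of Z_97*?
Number of primitive roots mod 97 = φ(96) = 32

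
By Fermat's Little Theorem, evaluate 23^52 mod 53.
By Fermat's Little Theorem, 23^{52} ≡ 1 (mod 53) since 53 is prime and gcd(23, 53) = 1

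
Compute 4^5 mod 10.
5 = 4 + 1 (binary 101). Repeated squaring mod 10: 4^1 ≡ 4; 4^2 ≡ 4² = 16 ≡ 6; 4^4 ≡ 6² = 36 ≡ 6. Multiply: 4^5 = 4^4 × 4^1 ≡ 6 × 4 (mod 10): 6 × 4 = 24 ≡ 4. So 4^5 ≡ 4 (mod 10).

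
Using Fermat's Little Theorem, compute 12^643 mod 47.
By Fermat: 12^{46} ≡ 1 (mod 47). 643 ≡ 45 (mod 46). So 12^{643} ≡ 12^{45} ≡ 4 (mod 47)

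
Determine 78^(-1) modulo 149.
78^(-1) ≡ 128 (mod 149). Verification: 78 × 128 = 9984 ≡ 1 (mod 149)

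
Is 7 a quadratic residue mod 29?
By Euler's criterion: 7^{14} ≡ 1 (mod 29). Since this equals 1, 7 is a QR.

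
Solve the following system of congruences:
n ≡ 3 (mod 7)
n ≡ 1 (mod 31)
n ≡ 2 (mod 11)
1179

Using the Chinese Remainder Theorem:
M = product of moduli = 2387
For equation 1: M_1 = 341, 341 ≡ 5 (mod 7), inverse of 341 mod 7 is 3 (check: 5 × 3 = 15 ≡ 1 (mod 7))
For equation 2: M_2 = 77, 77 ≡ 15 (mod 31), inverse of 77 mod 31 is 29 (check: 15 × 29 = 435 ≡ 1 (mod 31))
For equation 3: M_3 = 217, 217 ≡ 8 (mod 11), inverse of 217 mod 11 is 7 (check: 8 × 7 = 56 ≡ 1 (mod 11))
Combine: n ≡ Σ r_i×M_i×(M_i⁻¹ mod m_i) = 3×341×3 + 1×77×29 + 2×217×7 = 3069 + 2233 + 3038 = 8340
8340 mod 2387 = 1179
n ≡ 1179 (mod 2387)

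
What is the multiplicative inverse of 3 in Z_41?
3^(-1) ≡ 14 (mod 41). Verification: 3 × 14 = 42 ≡ 1 (mod 41)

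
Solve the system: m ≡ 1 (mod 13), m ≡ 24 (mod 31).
M = 13 × 31 = 403. M₁ = 31, y₁ ≡ 8 (mod 13). M₂ = 13, y₂ ≡ 12 (mod 31). m = 1×31×8 + 24×13×12 ≡ 365 (mod 403)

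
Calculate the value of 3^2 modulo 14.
2 = 2 (binary 10). Repeated squaring mod 14: 3^1 ≡ 3; 3^2 ≡ 3² = 9 ≡ 9. So 3^2 ≡ 9 (mod 14).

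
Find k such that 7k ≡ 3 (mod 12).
9

Since gcd(7, 12) = 1 divides 3, a solution exists.
Multiply both sides by the inverse of 7 mod 12:
  7^(-1) mod 12 = 7
  x ≡ 7 × 3 ≡ 21 ≡ 9 (mod 12)
Verification: 7 × 9 = 63 = 5 × 12 + 3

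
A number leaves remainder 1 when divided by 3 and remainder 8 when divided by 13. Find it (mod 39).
M = 3 × 13 = 39. M₁ = 13, y₁ ≡ 1 (mod 3). M₂ = 3, y₂ ≡ 9 (mod 13). x = 1×13×1 + 8×3×9 ≡ 34 (mod 39)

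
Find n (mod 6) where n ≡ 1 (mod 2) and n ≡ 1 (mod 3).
M = 2 × 3 = 6. M₁ = 3, y₁ ≡ 1 (mod 2). M₂ = 2, y₂ ≡ 2 (mod 3). n = 1×3×1 + 1×2×2 ≡ 1 (mod 6)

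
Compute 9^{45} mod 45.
9

Using successive squaring:
Binary expansion of 45: 101101
Powers of 9 mod 45 (each is the square of the previous):
  9^1 ≡ 9 (mod 45)
  9^2 ≡ 9² = 81 ≡ 36 (mod 45)
  9^4 ≡ 36² = 1296 ≡ 36 (mod 45)
  9^8 ≡ 36² = 1296 ≡ 36 (mod 45)
  9^16 ≡ 36² = 1296 ≡ 36 (mod 45)
  9^32 ≡ 36² = 1296 ≡ 36 (mod 45)
45 = 32 + 8 + 4 + 1, so 9^45 = 9^32 × 9^8 × 9^4 × 9^1 ≡ 36 × 36 × 36 × 9 (mod 45)
Multiplying step by step:
  36 × 36 = 1296 ≡ 36 (mod 45)
  36 × 36 = 1296 ≡ 36 (mod 45)
  36 × 9 = 324 ≡ 9 (mod 45)
Result: 9^45 ≡ 9 (mod 45)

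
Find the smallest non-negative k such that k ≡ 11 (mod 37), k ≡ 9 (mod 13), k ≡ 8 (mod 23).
9668

Using the Chinese Remainder Theorem:
M = product of moduli = 11063
For equation 1: M_1 = 299, 299 ≡ 3 (mod 37), inverse of 299 mod 37 is 25 (check: 3 × 25 = 75 ≡ 1 (mod 37))
For equation 2: M_2 = 851, 851 ≡ 6 (mod 13), inverse of 851 mod 13 is 11 (check: 6 × 11 = 66 ≡ 1 (mod 13))
For equation 3: M_3 = 481, 481 ≡ 21 (mod 23), inverse of 481 mod 23 is 11 (check: 21 × 11 = 231 ≡ 1 (mod 23))
Combine: k ≡ Σ r_i×M_i×(M_i⁻¹ mod m_i) = 11×299×25 + 9×851×11 + 8×481×11 = 82225 + 84249 + 42328 = 208802
208802 mod 11063 = 9668
k ≡ 9668 (mod 11063)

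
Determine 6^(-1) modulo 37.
6^(-1) ≡ 31 (mod 37). Verification: 6 × 31 = 186 ≡ 1 (mod 37)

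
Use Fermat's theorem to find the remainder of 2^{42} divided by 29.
28

By Fermat's Little Theorem, a^(p-1) ≡ 1 (mod p) for prime p and gcd(a, p) = 1
Here p = 29, so 2^28 ≡ 1 (mod 29)
We can reduce the exponent: 42 mod 28 = 14
So 2^42 ≡ 2^14 (mod 29)
Computing: 2^14 mod 29 = 28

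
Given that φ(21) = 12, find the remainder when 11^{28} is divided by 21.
By Euler: 11^{12} ≡ 1 (mod 21) since gcd(11, 21) = 1. 28 = 2×12 + 4. So 11^{28} ≡ 11^{4} ≡ 4 (mod 21)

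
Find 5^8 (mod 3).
5 ≡ 2 (mod 3). 8 = 8 (binary 1000). Repeated squaring mod 3: 2^1 ≡ 2; 2^2 ≡ 2² = 4 ≡ 1; 2^4 ≡ 1² = 1 ≡ 1; 2^8 ≡ 1² = 1 ≡ 1. So 5^8 ≡ 1 (mod 3).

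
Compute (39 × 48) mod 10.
2

(39 × 48) = 1872
1872 mod 10 = 2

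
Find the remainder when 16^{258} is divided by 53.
By Fermat: 16^{52} ≡ 1 (mod 53). 258 = 4×52 + 50. So 16^{258} ≡ 16^{50} ≡ 47 (mod 53)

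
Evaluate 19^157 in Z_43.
Using Fermat: 19^{42} ≡ 1 (mod 43). 157 ≡ 31 (mod 42). So 19^{157} ≡ 19^{31} ≡ 3 (mod 43)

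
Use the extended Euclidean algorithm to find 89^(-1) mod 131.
Extended GCD: 89(53) + 131(-36) = 1. So 89^(-1) ≡ 53 ≡ 53 (mod 131). Verify: 89 × 53 = 4717 ≡ 1 (mod 131)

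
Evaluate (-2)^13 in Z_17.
Using repeated squaring. (-2) ≡ 15 (mod 17). 13 = 8 + 4 + 1 (binary 1101). Repeated squaring mod 17: 15^1 ≡ 15; 15^2 ≡ 15² = 225 ≡ 4; 15^4 ≡ 4² = 16 ≡ 16; 15^8 ≡ 16² = 256 ≡ 1. Multiply: (-2)^13 ≡ 15^8 × 15^4 × 15^1 ≡ 1 × 16 × 15 (mod 17): 1 × 16 = 16 ≡ 16; 16 × 15 = 240 ≡ 2. So (-2)^13 ≡ 2 (mod 17).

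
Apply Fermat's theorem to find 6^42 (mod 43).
By Fermat's Little Theorem, 6^{42} ≡ 1 (mod 43) since 43 is prime and gcd(6, 43) = 1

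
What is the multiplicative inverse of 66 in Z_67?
66^(-1) ≡ 66 (mod 67). Verification: 66 × 66 = 4356 ≡ 1 (mod 67)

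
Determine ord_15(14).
Powers of 14 mod 15: 14^1≡14, 14^2≡1. Order = 2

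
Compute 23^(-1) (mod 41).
23^(-1) ≡ 25 (mod 41). Verification: 23 × 25 = 575 ≡ 1 (mod 41)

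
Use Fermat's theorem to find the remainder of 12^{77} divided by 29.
12

By Fermat's Little Theorem, a^(p-1) ≡ 1 (mod p) for prime p and gcd(a, p) = 1
Here p = 29, so 12^28 ≡ 1 (mod 29)
We can reduce the exponent: 77 mod 28 = 21
So 12^77 ≡ 12^21 (mod 29)
Computing: 12^21 mod 29 = 12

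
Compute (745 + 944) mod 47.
44

(745 + 944) = 1689
1689 mod 47 = 44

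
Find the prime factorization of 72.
2^3 × 3^2

Divide by primes starting from smallest:
72 ÷ 2 = 36
36 ÷ 2 = 18
18 ÷ 2 = 9
9 ÷ 3 = 3
3 ÷ 3 = 1

72 = 2^3 × 3^2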